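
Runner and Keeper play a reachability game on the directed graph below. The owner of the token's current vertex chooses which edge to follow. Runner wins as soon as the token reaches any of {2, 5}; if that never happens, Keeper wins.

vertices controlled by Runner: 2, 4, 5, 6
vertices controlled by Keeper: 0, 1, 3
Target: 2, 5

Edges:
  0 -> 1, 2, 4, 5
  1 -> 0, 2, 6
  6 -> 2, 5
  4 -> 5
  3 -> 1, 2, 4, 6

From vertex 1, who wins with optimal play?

A0 = {2, 5}
A1: add {4, 6} — 4 (Runner) has 4→5; 6 (Runner) has 6→2.
A2 = A1; e.g. 0 (Keeper) can still go to 1. Fixed point.
1 never enters the attractor, so Keeper can avoid the target forever.

Keeper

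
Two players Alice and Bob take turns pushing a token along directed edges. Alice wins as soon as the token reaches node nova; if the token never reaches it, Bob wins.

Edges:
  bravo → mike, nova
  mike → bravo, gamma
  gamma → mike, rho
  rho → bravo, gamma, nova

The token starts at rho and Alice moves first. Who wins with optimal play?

Track states (vertex, player-to-move).
A0 = {(nova,Alice), (nova,Bob)}
A1: add {(bravo,Alice), (rho,Alice)}.
(rho,Alice) ∈ A1 ⇒ Alice forces the target.

Alice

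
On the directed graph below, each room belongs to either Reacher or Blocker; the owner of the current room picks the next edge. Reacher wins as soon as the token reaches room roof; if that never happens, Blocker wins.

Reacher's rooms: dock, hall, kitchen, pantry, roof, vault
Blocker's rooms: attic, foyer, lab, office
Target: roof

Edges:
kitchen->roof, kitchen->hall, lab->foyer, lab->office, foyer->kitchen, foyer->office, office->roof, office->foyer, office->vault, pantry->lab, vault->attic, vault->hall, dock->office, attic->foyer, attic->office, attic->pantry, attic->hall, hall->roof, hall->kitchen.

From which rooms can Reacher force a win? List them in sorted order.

A0 = {roof}
A1: add {hall, kitchen} — kitchen (Reacher) has kitchen→roof; hall (Reacher) has hall→roof.
A2: add {vault} — vault (Reacher) has vault→hall.
A3 = A2; e.g. lab (Blocker) can still go to foyer. Fixed point.
Reacher's winning region = {hall, kitchen, roof, vault}.

hall, kitchen, roof, vault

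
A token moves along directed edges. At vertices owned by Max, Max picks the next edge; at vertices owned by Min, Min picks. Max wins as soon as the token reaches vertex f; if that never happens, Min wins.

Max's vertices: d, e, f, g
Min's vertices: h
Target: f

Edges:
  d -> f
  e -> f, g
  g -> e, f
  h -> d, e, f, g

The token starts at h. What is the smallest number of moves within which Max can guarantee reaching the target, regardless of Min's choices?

2

A0 = {f}
A1: add {d, e, g} — d (Max) has d→f; e (Max) has e→f; g (Max) has g→f.
A2: add {h} — h (Min): all of {d, e, f, g} already in.
A2 = all vertices. Fixed point.
h enters the attractor at level 2, so Max can force the target in 2 moves from there.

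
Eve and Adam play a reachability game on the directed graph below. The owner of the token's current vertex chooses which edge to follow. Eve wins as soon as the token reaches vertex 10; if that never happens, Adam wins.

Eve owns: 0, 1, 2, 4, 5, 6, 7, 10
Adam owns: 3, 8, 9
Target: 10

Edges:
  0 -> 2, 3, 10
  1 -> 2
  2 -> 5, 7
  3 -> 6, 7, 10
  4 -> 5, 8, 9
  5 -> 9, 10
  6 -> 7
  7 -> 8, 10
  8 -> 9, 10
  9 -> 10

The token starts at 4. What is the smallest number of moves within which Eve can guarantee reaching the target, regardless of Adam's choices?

A0 = {10}
A1: add {0, 5, 7, 9} — 0 (Eve) has 0→10; 5 (Eve) has 5→10; 7 (Eve) has 7→10; 9 (Adam): all of {10} already in.
A2: add {2, 4, 6, 8} — 2 (Eve) has 2→5; 4 (Eve) has 4→5; 6 (Eve) has 6→7; 8 (Adam): all of {9, 10} already in.
4 enters the attractor at level 2, so Eve can force the target in 2 moves from there.

2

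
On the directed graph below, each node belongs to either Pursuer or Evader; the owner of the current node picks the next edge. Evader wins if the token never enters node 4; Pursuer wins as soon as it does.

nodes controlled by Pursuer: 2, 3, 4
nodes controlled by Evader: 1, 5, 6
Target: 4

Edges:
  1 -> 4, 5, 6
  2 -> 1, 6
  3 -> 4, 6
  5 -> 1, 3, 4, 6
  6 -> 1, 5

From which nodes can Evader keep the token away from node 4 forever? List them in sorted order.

A0 = {4}
A1: add {3} — 3 (Pursuer) has 3→4.
A2 = A1; e.g. 1 (Evader) can still go to 5. Fixed point.
Pursuer's attractor = {3, 4}; Evader avoids the target exactly from the complement.

1, 2, 5, 6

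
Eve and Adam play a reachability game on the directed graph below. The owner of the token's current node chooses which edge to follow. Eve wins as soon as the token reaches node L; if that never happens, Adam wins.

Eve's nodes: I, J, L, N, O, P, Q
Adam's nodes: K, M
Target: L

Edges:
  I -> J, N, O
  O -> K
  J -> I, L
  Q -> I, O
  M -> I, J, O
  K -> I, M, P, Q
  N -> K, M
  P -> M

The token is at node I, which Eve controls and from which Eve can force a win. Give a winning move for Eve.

J

A0 = {L}
A1: add {J} — J (Eve) has J→L.
A2: add {I} — I (Eve) has I→J.
A3: add {Q} — Q (Eve) has Q→I.
A4 = A3; e.g. K (Adam) can still go to M. Fixed point.
From I, successor J is in the attractor (rank 1); the other successors N, O are not.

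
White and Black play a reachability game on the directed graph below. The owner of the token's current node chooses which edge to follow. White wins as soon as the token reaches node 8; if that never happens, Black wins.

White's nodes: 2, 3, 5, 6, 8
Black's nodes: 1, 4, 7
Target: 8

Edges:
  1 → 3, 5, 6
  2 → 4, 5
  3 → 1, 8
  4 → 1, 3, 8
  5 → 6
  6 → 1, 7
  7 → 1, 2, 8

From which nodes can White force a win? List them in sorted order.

3, 8

A0 = {8}
A1: add {3} — 3 (White) has 3→8.
A2 = A1; e.g. 1 (Black) can still go to 5. Fixed point.
White's winning region = {3, 8}.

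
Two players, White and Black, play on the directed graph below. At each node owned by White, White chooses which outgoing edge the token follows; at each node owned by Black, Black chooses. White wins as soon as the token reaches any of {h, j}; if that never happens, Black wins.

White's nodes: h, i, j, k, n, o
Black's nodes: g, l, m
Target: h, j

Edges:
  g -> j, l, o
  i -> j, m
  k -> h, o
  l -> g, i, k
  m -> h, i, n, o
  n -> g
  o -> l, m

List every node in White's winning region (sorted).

A0 = {h, j}
A1: add {i, k} — i (White) has i→j; k (White) has k→h.
A2 = A1; e.g. g (Black) can still go to l. Fixed point.
White's winning region = {h, i, j, k}.

h, i, j, k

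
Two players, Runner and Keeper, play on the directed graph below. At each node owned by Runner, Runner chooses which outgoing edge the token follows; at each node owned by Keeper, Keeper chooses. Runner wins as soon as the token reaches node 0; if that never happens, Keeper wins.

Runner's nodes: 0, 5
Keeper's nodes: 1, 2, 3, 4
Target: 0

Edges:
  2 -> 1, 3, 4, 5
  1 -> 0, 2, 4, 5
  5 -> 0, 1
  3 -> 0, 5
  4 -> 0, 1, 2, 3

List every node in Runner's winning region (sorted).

0, 3, 5

A0 = {0}
A1: add {5} — 5 (Runner) has 5→0.
A2: add {3} — 3 (Keeper): all of {0, 5} already in.
A3 = A2; e.g. 1 (Keeper) can still go to 2. Fixed point.
Runner's winning region = {0, 3, 5}.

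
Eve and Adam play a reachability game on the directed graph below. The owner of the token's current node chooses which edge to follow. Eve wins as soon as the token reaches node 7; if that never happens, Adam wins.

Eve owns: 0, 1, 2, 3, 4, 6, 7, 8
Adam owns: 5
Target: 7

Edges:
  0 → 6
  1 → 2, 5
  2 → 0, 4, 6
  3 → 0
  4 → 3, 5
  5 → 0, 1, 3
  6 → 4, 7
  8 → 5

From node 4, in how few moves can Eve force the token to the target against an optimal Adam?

4

A0 = {7}
A1: add {6} — 6 (Eve) has 6→7.
A2: add {0, 2} — 0 (Eve) has 0→6; 2 (Eve) has 2→6.
A3: add {1, 3} — 1 (Eve) has 1→2; 3 (Eve) has 3→0.
A4: add {4, 5} — 4 (Eve) has 4→3; 5 (Adam): all of {0, 1, 3} already in.
4 enters the attractor at level 4, so Eve can force the target in 4 moves from there.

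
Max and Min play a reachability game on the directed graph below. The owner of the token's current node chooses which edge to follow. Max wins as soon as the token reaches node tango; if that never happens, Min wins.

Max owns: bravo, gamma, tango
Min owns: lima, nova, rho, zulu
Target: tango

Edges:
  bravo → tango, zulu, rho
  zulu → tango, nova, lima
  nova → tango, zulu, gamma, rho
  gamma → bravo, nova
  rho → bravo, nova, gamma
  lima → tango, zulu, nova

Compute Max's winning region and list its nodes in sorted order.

A0 = {tango}
A1: add {bravo} — bravo (Max) has bravo→tango.
A2: add {gamma} — gamma (Max) has gamma→bravo.
A3 = A2; e.g. zulu (Min) can still go to nova. Fixed point.
Max's winning region = {bravo, gamma, tango}.

bravo, gamma, tango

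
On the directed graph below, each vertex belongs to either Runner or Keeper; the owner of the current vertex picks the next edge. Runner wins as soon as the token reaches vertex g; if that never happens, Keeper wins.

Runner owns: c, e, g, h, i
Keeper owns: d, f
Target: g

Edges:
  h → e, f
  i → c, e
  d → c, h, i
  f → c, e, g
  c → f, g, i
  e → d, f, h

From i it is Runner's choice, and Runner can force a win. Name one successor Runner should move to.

A0 = {g}
A1: add {c} — c (Runner) has c→g.
A2: add {i} — i (Runner) has i→c.
A3 = A2; e.g. d (Keeper) can still go to h. Fixed point.
From i, successor c is in the attractor (rank 1); the other successor e is not.

c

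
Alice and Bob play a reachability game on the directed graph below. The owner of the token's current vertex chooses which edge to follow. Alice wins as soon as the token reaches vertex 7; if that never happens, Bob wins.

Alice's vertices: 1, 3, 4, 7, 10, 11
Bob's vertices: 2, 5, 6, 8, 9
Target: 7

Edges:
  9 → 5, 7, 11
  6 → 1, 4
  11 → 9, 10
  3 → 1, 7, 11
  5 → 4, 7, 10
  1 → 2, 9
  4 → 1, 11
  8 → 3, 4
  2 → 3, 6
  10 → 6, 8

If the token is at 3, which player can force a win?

A0 = {7}
A1: add {3} — 3 (Alice) has 3→7.
A2 = A1; e.g. 1 (Alice) has no edge into A1. Fixed point.
3 ∈ A1, so Alice can force the target.

Alice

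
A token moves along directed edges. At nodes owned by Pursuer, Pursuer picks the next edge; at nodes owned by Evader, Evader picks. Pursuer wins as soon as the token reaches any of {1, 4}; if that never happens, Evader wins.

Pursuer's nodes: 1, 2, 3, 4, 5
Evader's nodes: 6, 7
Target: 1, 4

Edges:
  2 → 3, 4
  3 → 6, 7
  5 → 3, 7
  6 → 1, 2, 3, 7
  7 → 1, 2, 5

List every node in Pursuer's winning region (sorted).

1, 2, 4

A0 = {1, 4}
A1: add {2} — 2 (Pursuer) has 2→4.
A2 = A1; e.g. 3 (Pursuer) has no edge into A1. Fixed point.
Pursuer's winning region = {1, 2, 4}.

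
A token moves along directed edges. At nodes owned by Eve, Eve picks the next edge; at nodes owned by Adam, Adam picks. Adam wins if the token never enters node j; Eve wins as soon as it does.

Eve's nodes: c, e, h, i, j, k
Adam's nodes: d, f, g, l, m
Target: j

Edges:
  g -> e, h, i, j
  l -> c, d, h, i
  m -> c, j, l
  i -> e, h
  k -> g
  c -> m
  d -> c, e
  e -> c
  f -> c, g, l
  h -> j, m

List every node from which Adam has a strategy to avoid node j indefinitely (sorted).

A0 = {j}
A1: add {h} — h (Eve) has h→j.
A2: add {i} — i (Eve) has i→h.
A3 = A2; e.g. c (Eve) has no edge into A2. Fixed point.
Eve's attractor = {h, i, j}; Adam avoids the target exactly from the complement.

c, d, e, f, g, k, l, m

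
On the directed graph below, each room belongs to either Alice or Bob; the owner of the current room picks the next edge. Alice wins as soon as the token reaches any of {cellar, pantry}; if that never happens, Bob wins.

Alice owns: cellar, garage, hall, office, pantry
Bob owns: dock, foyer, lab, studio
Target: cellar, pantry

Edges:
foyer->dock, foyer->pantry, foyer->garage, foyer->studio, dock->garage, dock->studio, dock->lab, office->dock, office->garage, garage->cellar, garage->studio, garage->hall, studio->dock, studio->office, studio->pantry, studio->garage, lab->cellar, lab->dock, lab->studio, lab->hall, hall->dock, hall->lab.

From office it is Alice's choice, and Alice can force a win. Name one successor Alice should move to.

garage

A0 = {cellar, pantry}
A1: add {garage} — garage (Alice) has garage→cellar.
A2: add {office} — office (Alice) has office→garage.
A3 = A2; e.g. foyer (Bob) can still go to dock. Fixed point.
From office, successor garage is in the attractor (rank 1); the other successor dock is not.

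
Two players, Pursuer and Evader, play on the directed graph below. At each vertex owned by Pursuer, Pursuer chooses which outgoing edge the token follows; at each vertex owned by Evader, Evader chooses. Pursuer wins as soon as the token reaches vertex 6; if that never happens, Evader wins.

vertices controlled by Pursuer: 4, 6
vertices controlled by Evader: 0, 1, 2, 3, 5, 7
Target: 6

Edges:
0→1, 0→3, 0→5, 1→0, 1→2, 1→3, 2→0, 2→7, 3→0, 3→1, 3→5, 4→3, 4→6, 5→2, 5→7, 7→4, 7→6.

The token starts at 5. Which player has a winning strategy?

A0 = {6}
A1: add {4} — 4 (Pursuer) has 4→6.
A2: add {7} — 7 (Evader): all of {4, 6} already in.
A3 = A2; e.g. 0 (Evader) can still go to 1. Fixed point.
5 never enters the attractor, so Evader can avoid the target forever.

Evader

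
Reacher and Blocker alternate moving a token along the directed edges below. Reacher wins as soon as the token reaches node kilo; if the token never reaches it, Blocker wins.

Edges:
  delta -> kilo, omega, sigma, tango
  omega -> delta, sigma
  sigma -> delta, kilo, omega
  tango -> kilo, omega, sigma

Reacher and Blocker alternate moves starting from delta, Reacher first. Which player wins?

Reacher

Track states (vertex, player-to-move).
A0 = {(kilo,Reacher), (kilo,Blocker)}
A1: add {(delta,Reacher), (sigma,Reacher), (tango,Reacher)}.
(delta,Reacher) ∈ A1 ⇒ Reacher forces the target.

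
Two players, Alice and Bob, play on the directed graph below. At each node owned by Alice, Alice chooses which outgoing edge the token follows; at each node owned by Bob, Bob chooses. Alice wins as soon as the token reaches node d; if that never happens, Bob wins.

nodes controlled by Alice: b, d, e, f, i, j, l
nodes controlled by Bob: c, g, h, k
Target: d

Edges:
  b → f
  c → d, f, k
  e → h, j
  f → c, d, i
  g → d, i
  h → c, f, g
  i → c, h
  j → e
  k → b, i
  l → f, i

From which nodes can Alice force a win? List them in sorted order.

b, d, f, l

A0 = {d}
A1: add {f} — f (Alice) has f→d.
A2: add {b, l} — b (Alice) has b→f; l (Alice) has l→f.
A3 = A2; e.g. c (Bob) can still go to k. Fixed point.
Alice's winning region = {b, d, f, l}.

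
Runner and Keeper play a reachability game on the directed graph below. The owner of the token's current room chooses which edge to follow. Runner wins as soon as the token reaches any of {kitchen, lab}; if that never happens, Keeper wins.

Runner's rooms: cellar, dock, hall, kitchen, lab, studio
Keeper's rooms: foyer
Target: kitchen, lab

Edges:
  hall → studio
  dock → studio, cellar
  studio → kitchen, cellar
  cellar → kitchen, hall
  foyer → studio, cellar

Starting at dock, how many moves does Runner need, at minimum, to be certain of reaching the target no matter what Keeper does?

A0 = {kitchen, lab}
A1: add {cellar, studio} — studio (Runner) has studio→kitchen; cellar (Runner) has cellar→kitchen.
A2: add {dock, foyer, hall} — dock (Runner) has dock→studio; foyer (Keeper): all of {studio, cellar} already in; hall (Runner) has hall→studio.
A2 = all vertices. Fixed point.
dock enters the attractor at level 2, so Runner can force the target in 2 moves from there.

2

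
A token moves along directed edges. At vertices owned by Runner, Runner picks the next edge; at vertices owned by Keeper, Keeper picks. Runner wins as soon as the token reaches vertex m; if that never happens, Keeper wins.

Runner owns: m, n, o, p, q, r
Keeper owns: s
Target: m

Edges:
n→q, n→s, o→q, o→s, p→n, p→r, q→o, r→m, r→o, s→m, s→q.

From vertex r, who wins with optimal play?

Runner

A0 = {m}
A1: add {r} — r (Runner) has r→m.
r ∈ A1, so Runner can force the target.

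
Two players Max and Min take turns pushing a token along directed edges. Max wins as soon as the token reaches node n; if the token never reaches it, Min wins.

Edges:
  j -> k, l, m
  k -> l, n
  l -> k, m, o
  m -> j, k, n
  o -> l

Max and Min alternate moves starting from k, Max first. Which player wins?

Track states (vertex, player-to-move).
A0 = {(n,Max), (n,Min)}
A1: add {(k,Max), (m,Max)}.
(k,Max) ∈ A1 ⇒ Max forces the target.

Max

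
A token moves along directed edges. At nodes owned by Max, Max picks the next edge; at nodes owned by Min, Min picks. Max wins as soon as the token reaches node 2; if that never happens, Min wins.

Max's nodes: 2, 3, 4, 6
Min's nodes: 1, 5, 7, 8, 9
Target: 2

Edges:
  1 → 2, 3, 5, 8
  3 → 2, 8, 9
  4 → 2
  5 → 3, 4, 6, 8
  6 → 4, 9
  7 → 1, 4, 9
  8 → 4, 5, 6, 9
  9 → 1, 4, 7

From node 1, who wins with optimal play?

Min

A0 = {2}
A1: add {3, 4} — 3 (Max) has 3→2; 4 (Max) has 4→2.
A2: add {6} — 6 (Max) has 6→4.
A3 = A2; e.g. 1 (Min) can still go to 5. Fixed point.
1 never enters the attractor, so Min can avoid the target forever.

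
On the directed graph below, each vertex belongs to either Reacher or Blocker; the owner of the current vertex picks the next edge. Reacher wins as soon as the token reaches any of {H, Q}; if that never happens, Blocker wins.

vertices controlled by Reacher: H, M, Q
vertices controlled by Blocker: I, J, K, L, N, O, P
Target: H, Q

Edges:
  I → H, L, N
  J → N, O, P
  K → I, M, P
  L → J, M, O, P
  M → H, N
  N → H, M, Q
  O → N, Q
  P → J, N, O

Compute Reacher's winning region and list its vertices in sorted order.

A0 = {H, Q}
A1: add {M} — M (Reacher) has M→H.
A2: add {N} — N (Blocker): all of {H, M, Q} already in.
A3: add {O} — O (Blocker): all of {N, Q} already in.
A4 = A3; e.g. I (Blocker) can still go to L. Fixed point.
Reacher's winning region = {H, M, N, O, Q}.

H, M, N, O, Q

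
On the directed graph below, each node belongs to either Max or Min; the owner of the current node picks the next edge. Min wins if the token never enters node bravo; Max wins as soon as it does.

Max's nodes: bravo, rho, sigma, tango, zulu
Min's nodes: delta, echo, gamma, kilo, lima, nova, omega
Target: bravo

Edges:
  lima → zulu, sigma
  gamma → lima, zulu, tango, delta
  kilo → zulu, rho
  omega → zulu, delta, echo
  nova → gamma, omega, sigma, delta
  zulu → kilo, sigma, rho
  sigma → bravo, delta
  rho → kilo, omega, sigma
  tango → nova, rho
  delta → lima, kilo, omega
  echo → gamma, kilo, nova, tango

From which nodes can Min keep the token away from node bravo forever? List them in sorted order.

delta, echo, gamma, nova, omega

A0 = {bravo}
A1: add {sigma} — sigma (Max) has sigma→bravo.
A2: add {rho, zulu} — zulu (Max) has zulu→sigma; rho (Max) has rho→sigma.
A3: add {kilo, lima, tango} — lima (Min): all of {zulu, sigma} already in; kilo (Min): all of {zulu, rho} already in; tango (Max) has tango→rho.
A4 = A3; e.g. gamma (Min) can still go to delta. Fixed point.
Max's attractor = {bravo, kilo, lima, rho, sigma, tango, zulu}; Min avoids the target exactly from the complement.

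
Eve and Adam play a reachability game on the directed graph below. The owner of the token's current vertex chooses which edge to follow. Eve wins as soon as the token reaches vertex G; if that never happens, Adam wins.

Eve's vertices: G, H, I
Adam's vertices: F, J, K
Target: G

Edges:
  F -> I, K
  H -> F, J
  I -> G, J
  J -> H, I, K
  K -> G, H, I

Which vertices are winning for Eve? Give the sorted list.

A0 = {G}
A1: add {I} — I (Eve) has I→G.
A2 = A1; e.g. F (Adam) can still go to K. Fixed point.
Eve's winning region = {G, I}.

G, I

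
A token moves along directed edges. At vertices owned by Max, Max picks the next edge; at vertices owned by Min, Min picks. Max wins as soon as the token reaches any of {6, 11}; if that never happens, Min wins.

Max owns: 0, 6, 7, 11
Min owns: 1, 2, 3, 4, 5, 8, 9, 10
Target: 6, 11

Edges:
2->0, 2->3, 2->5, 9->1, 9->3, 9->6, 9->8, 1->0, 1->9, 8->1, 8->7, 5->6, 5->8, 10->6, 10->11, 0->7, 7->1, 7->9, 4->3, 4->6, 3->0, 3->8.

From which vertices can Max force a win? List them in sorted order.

A0 = {6, 11}
A1: add {10} — 10 (Min): all of {6, 11} already in.
A2 = A1; e.g. 0 (Max) has no edge into A1. Fixed point.
Max's winning region = {6, 10, 11}.

6, 10, 11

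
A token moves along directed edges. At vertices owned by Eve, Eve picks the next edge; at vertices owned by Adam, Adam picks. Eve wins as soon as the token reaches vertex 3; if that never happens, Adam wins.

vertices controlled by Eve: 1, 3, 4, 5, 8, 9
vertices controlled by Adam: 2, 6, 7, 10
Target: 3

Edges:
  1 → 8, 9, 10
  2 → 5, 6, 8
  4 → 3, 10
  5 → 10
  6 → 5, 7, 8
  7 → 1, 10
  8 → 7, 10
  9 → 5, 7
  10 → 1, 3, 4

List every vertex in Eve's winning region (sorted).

3, 4

A0 = {3}
A1: add {4} — 4 (Eve) has 4→3.
A2 = A1; e.g. 1 (Eve) has no edge into A1. Fixed point.
Eve's winning region = {3, 4}.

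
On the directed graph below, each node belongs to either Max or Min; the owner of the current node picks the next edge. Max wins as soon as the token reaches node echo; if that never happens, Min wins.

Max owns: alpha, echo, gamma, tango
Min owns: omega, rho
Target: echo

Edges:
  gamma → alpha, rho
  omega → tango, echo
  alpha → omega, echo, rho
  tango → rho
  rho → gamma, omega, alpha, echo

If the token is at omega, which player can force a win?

A0 = {echo}
A1: add {alpha} — alpha (Max) has alpha→echo.
A2: add {gamma} — gamma (Max) has gamma→alpha.
A3 = A2; e.g. omega (Min) can still go to tango. Fixed point.
omega never enters the attractor, so Min can avoid the target forever.

Min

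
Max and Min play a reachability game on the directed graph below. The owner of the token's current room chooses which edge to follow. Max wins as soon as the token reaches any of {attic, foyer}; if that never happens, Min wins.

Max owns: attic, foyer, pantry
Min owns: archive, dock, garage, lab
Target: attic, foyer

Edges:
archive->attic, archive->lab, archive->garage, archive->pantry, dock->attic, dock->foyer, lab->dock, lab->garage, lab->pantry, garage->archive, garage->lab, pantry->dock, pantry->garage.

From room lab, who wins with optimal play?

Min

A0 = {attic, foyer}
A1: add {dock} — dock (Min): all of {attic, foyer} already in.
A2: add {pantry} — pantry (Max) has pantry→dock.
A3 = A2; e.g. archive (Min) can still go to lab. Fixed point.
lab never enters the attractor, so Min can avoid the target forever.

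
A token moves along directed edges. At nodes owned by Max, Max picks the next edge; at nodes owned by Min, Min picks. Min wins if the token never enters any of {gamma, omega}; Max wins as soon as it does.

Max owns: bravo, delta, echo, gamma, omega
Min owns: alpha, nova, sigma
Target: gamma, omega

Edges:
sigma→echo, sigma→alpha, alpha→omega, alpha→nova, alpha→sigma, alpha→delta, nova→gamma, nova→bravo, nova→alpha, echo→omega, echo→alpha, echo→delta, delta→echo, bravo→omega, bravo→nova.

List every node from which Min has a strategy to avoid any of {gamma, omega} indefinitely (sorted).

alpha, nova, sigma

A0 = {gamma, omega}
A1: add {bravo, echo} — echo (Max) has echo→omega; bravo (Max) has bravo→omega.
A2: add {delta} — delta (Max) has delta→echo.
A3 = A2; e.g. nova (Min) can still go to alpha. Fixed point.
Max's attractor = {bravo, delta, echo, gamma, omega}; Min avoids the target exactly from the complement.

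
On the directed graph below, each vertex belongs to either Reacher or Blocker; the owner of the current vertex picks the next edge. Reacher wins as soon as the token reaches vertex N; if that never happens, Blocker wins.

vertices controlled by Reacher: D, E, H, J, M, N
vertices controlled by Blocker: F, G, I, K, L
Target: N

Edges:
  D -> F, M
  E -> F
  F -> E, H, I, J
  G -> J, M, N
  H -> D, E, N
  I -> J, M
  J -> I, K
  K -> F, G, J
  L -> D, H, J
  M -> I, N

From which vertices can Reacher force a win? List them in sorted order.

A0 = {N}
A1: add {H, M} — H (Reacher) has H→N; M (Reacher) has M→N.
A2: add {D} — D (Reacher) has D→M.
A3 = A2; e.g. E (Reacher) has no edge into A2. Fixed point.
Reacher's winning region = {D, H, M, N}.

D, H, M, N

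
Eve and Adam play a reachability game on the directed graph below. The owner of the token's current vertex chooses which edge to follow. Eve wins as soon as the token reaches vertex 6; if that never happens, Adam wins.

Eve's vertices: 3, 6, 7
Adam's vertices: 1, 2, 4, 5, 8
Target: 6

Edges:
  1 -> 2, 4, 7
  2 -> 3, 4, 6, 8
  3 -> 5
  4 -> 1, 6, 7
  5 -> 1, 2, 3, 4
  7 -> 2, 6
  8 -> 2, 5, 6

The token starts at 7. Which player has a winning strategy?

Eve

A0 = {6}
A1: add {7} — 7 (Eve) has 7→6.
A2 = A1; e.g. 1 (Adam) can still go to 2. Fixed point.
7 ∈ A1, so Eve can force the target.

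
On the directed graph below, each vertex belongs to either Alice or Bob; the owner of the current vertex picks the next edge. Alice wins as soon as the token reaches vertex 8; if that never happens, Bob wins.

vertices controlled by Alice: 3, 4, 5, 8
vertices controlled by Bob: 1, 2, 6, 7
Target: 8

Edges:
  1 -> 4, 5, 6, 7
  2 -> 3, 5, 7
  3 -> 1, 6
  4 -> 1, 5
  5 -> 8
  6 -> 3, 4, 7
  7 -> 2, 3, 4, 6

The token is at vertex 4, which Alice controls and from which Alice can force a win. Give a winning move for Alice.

5

A0 = {8}
A1: add {5} — 5 (Alice) has 5→8.
A2: add {4} — 4 (Alice) has 4→5.
A3 = A2; e.g. 1 (Bob) can still go to 6. Fixed point.
From 4, successor 5 is in the attractor (rank 1); the other successor 1 is not.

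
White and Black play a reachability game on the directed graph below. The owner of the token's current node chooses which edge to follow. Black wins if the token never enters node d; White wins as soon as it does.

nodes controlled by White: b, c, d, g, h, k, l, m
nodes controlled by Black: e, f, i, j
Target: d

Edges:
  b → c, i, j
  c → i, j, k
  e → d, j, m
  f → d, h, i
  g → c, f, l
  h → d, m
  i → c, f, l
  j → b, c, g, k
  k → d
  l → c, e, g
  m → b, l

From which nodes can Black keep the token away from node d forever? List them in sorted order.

f, i

A0 = {d}
A1: add {h, k} — h (White) has h→d; k (White) has k→d.
A2: add {c} — c (White) has c→k.
A3: add {b, g, l} — b (White) has b→c; g (White) has g→c; l (White) has l→c.
A4: add {j, m} — j (Black): all of {b, c, g, k} already in; m (White) has m→b.
A5: add {e} — e (Black): all of {d, j, m} already in.
A6 = A5; e.g. f (Black) can still go to i. Fixed point.
White's attractor = {b, c, d, e, g, h, j, k, l, m}; Black avoids the target exactly from the complement.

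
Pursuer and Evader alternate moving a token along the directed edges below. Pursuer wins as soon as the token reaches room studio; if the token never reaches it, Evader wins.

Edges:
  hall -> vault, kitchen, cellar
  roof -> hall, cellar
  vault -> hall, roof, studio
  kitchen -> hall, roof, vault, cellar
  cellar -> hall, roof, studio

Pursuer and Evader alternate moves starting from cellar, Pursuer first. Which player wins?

Pursuer

Track states (vertex, player-to-move).
A0 = {(studio,Pursuer), (studio,Evader)}
A1: add {(vault,Pursuer), (cellar,Pursuer)}.
(cellar,Pursuer) ∈ A1 ⇒ Pursuer forces the target.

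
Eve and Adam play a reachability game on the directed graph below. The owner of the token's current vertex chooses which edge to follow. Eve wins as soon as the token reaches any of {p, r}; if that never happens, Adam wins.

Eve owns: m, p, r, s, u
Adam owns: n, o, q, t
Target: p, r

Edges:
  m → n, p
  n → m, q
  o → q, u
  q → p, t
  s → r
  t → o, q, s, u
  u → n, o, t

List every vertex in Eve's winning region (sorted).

m, p, r, s

A0 = {p, r}
A1: add {m, s} — m (Eve) has m→p; s (Eve) has s→r.
A2 = A1; e.g. n (Adam) can still go to q. Fixed point.
Eve's winning region = {m, p, r, s}.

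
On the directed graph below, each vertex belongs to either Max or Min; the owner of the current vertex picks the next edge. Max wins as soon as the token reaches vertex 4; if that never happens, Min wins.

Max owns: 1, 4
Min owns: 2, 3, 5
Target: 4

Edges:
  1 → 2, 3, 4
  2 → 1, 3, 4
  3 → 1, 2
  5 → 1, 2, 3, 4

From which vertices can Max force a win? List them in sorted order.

1, 4

A0 = {4}
A1: add {1} — 1 (Max) has 1→4.
A2 = A1; e.g. 2 (Min) can still go to 3. Fixed point.
Max's winning region = {1, 4}.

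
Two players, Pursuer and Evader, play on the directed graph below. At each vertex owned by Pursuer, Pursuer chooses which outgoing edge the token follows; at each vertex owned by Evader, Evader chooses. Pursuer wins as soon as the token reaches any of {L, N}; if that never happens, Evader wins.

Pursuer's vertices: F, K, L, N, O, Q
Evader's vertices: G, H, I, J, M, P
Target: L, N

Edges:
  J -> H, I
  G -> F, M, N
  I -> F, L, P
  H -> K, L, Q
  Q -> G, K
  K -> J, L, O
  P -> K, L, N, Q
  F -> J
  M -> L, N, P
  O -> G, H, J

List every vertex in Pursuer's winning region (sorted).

A0 = {L, N}
A1: add {K} — K (Pursuer) has K→L.
A2: add {Q} — Q (Pursuer) has Q→K.
A3: add {H, P} — H (Evader): all of {K, L, Q} already in; P (Evader): all of {K, L, N, Q} already in.
A4: add {M, O} — M (Evader): all of {L, N, P} already in; O (Pursuer) has O→H.
A5 = A4; e.g. F (Pursuer) has no edge into A4. Fixed point.
Pursuer's winning region = {H, K, L, M, N, O, P, Q}.

H, K, L, M, N, O, P, Q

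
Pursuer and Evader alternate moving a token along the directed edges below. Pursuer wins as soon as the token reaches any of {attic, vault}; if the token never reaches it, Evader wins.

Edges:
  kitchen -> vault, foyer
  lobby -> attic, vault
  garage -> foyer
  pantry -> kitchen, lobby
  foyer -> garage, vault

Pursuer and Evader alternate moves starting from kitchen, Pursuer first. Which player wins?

Track states (vertex, player-to-move).
A0 = {(attic,Pursuer), (attic,Evader), (vault,Pursuer), (vault,Evader)}
A1: add {(kitchen,Pursuer), (lobby,Pursuer), (lobby,Evader), (foyer,Pursuer)}.
(kitchen,Pursuer) ∈ A1 ⇒ Pursuer forces the target.

Pursuer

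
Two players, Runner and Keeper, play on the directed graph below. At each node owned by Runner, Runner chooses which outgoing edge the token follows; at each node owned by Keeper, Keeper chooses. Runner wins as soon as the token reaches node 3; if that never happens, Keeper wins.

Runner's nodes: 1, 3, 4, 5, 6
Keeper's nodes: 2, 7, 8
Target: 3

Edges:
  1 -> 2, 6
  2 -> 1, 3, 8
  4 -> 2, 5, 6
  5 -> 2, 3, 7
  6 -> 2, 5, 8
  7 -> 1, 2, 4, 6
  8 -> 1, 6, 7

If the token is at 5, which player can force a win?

A0 = {3}
A1: add {5} — 5 (Runner) has 5→3.
5 ∈ A1, so Runner can force the target.

Runner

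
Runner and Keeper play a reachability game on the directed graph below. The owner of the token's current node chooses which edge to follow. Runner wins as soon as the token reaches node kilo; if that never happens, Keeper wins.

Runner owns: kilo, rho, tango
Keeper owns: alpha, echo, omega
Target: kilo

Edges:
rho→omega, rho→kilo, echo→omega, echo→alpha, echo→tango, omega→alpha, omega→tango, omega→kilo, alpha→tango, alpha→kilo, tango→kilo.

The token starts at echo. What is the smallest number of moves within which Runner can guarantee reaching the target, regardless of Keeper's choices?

A0 = {kilo}
A1: add {rho, tango} — rho (Runner) has rho→kilo; tango (Runner) has tango→kilo.
A2: add {alpha} — alpha (Keeper): all of {tango, kilo} already in.
A3: add {omega} — omega (Keeper): all of {alpha, tango, kilo} already in.
A4: add {echo} — echo (Keeper): all of {omega, alpha, tango} already in.
A4 = all vertices. Fixed point.
echo enters the attractor at level 4, so Runner can force the target in 4 moves from there.

4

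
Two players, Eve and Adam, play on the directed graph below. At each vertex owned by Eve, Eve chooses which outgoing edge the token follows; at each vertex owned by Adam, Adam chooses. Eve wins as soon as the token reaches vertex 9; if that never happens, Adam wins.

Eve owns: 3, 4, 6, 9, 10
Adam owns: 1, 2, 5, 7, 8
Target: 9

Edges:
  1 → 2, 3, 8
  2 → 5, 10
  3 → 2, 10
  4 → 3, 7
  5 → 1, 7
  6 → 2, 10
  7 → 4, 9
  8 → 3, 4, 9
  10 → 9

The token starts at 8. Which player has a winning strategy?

A0 = {9}
A1: add {10} — 10 (Eve) has 10→9.
A2: add {3, 6} — 3 (Eve) has 3→10; 6 (Eve) has 6→10.
A3: add {4} — 4 (Eve) has 4→3.
A4: add {7, 8} — 7 (Adam): all of {4, 9} already in; 8 (Adam): all of {3, 4, 9} already in.
A5 = A4; e.g. 1 (Adam) can still go to 2. Fixed point.
8 ∈ A4, so Eve can force the target.

Eve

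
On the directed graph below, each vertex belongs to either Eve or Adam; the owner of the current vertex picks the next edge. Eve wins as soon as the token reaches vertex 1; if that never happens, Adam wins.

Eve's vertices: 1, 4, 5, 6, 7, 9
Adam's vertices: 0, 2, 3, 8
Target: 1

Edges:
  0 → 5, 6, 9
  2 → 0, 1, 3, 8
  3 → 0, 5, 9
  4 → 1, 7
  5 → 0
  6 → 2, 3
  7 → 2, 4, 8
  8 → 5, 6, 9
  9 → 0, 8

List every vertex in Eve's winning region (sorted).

1, 4, 7

A0 = {1}
A1: add {4} — 4 (Eve) has 4→1.
A2: add {7} — 7 (Eve) has 7→4.
A3 = A2; e.g. 0 (Adam) can still go to 5. Fixed point.
Eve's winning region = {1, 4, 7}.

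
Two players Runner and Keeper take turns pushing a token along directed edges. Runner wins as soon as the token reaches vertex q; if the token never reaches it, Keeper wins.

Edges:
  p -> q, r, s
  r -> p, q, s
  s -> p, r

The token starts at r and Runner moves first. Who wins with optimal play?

Track states (vertex, player-to-move).
A0 = {(q,Runner), (q,Keeper)}
A1: add {(p,Runner), (r,Runner)}.
(r,Runner) ∈ A1 ⇒ Runner forces the target.

Runner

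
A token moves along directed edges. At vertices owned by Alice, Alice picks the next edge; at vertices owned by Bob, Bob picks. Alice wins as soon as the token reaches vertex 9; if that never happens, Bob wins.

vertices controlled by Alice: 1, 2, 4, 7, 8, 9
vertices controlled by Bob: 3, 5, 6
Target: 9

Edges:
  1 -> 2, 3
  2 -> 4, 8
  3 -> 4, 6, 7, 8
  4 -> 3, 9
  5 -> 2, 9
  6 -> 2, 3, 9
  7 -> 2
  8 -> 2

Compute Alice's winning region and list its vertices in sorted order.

A0 = {9}
A1: add {4} — 4 (Alice) has 4→9.
A2: add {2} — 2 (Alice) has 2→4.
A3: add {1, 5, 7, 8} — 1 (Alice) has 1→2; 5 (Bob): all of {2, 9} already in; 7 (Alice) has 7→2; 8 (Alice) has 8→2.
A4 = A3; e.g. 3 (Bob) can still go to 6. Fixed point.
Alice's winning region = {1, 2, 4, 5, 7, 8, 9}.

1, 2, 4, 5, 7, 8, 9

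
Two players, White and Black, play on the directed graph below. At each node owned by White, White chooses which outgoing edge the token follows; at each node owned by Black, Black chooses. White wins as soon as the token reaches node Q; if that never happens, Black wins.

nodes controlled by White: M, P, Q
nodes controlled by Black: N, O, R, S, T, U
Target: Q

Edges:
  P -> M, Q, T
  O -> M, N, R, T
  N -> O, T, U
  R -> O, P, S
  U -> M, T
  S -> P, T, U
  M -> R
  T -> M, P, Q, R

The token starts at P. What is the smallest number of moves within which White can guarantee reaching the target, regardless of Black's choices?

1

A0 = {Q}
A1: add {P} — P (White) has P→Q.
A2 = A1; e.g. M (White) has no edge into A1. Fixed point.
P enters the attractor at level 1, so White can force the target in 1 move from there.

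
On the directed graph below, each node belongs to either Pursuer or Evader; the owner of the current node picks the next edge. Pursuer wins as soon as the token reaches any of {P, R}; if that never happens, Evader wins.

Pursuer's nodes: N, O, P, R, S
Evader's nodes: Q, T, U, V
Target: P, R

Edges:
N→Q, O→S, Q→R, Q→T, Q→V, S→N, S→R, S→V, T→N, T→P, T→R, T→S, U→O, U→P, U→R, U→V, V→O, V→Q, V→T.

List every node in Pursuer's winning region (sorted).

A0 = {P, R}
A1: add {S} — S (Pursuer) has S→R.
A2: add {O} — O (Pursuer) has O→S.
A3 = A2; e.g. N (Pursuer) has no edge into A2. Fixed point.
Pursuer's winning region = {O, P, R, S}.

O, P, R, S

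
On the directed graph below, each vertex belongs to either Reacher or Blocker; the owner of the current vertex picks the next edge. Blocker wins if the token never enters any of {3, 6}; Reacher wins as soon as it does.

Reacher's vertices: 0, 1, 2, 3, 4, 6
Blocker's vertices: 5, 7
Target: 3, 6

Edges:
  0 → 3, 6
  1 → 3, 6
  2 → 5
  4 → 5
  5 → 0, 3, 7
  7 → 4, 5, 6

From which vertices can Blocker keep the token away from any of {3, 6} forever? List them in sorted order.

A0 = {3, 6}
A1: add {0, 1} — 0 (Reacher) has 0→3; 1 (Reacher) has 1→3.
A2 = A1; e.g. 2 (Reacher) has no edge into A1. Fixed point.
Reacher's attractor = {0, 1, 3, 6}; Blocker avoids the target exactly from the complement.

2, 4, 5, 7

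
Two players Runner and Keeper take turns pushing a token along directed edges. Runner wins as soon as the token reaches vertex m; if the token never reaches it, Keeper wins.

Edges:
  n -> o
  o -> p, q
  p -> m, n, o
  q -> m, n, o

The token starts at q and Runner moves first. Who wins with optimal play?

Runner

Track states (vertex, player-to-move).
A0 = {(m,Runner), (m,Keeper)}
A1: add {(p,Runner), (q,Runner)}.
(q,Runner) ∈ A1 ⇒ Runner forces the target.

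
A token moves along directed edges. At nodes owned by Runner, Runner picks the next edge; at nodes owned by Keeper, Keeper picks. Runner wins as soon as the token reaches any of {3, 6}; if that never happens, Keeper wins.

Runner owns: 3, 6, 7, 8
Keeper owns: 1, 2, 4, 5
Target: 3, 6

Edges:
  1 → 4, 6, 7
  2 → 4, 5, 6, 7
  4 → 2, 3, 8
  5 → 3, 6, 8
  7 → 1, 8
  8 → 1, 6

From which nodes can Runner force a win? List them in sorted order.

3, 5, 6, 7, 8

A0 = {3, 6}
A1: add {8} — 8 (Runner) has 8→6.
A2: add {5, 7} — 5 (Keeper): all of {3, 6, 8} already in; 7 (Runner) has 7→8.
A3 = A2; e.g. 1 (Keeper) can still go to 4. Fixed point.
Runner's winning region = {3, 5, 6, 7, 8}.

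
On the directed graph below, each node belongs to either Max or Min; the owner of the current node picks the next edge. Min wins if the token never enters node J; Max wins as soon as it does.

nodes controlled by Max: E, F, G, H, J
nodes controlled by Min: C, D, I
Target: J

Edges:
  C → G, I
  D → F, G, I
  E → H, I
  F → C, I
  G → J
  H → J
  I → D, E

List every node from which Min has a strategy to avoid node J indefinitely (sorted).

C, D, F, I

A0 = {J}
A1: add {G, H} — G (Max) has G→J; H (Max) has H→J.
A2: add {E} — E (Max) has E→H.
A3 = A2; e.g. C (Min) can still go to I. Fixed point.
Max's attractor = {E, G, H, J}; Min avoids the target exactly from the complement.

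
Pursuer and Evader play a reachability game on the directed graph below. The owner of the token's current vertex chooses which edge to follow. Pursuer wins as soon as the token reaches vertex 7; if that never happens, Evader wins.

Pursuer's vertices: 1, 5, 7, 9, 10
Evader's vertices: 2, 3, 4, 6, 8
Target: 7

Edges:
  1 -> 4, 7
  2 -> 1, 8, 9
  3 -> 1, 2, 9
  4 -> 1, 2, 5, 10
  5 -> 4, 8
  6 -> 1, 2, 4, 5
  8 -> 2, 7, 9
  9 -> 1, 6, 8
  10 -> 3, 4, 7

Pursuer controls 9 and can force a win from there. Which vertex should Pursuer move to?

A0 = {7}
A1: add {1, 10} — 1 (Pursuer) has 1→7; 10 (Pursuer) has 10→7.
A2: add {9} — 9 (Pursuer) has 9→1.
A3 = A2; e.g. 2 (Evader) can still go to 8. Fixed point.
From 9, successor 1 is in the attractor (rank 1); the other successors 6, 8 are not.

1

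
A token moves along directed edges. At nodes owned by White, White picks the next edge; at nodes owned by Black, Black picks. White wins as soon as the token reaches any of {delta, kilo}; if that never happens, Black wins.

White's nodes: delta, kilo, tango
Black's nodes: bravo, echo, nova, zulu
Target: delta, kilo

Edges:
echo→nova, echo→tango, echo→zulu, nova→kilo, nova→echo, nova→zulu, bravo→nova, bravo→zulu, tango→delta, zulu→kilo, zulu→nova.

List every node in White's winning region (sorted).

delta, kilo, tango

A0 = {delta, kilo}
A1: add {tango} — tango (White) has tango→delta.
A2 = A1; e.g. echo (Black) can still go to nova. Fixed point.
White's winning region = {delta, kilo, tango}.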